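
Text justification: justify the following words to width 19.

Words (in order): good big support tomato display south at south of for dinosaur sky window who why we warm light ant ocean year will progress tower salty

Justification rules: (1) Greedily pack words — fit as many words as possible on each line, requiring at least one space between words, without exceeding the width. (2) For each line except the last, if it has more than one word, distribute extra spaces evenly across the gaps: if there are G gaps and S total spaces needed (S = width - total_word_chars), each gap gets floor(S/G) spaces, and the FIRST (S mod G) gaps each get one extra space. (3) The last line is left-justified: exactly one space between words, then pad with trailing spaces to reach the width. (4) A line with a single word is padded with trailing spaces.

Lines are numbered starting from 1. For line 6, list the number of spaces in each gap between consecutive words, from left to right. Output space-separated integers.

Answer: 4 3

Derivation:
Line 1: ['good', 'big', 'support'] (min_width=16, slack=3)
Line 2: ['tomato', 'display'] (min_width=14, slack=5)
Line 3: ['south', 'at', 'south', 'of'] (min_width=17, slack=2)
Line 4: ['for', 'dinosaur', 'sky'] (min_width=16, slack=3)
Line 5: ['window', 'who', 'why', 'we'] (min_width=17, slack=2)
Line 6: ['warm', 'light', 'ant'] (min_width=14, slack=5)
Line 7: ['ocean', 'year', 'will'] (min_width=15, slack=4)
Line 8: ['progress', 'tower'] (min_width=14, slack=5)
Line 9: ['salty'] (min_width=5, slack=14)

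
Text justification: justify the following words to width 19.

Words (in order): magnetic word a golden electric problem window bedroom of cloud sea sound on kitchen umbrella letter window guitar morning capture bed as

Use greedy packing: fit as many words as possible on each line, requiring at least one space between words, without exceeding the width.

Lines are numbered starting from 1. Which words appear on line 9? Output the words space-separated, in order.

Line 1: ['magnetic', 'word', 'a'] (min_width=15, slack=4)
Line 2: ['golden', 'electric'] (min_width=15, slack=4)
Line 3: ['problem', 'window'] (min_width=14, slack=5)
Line 4: ['bedroom', 'of', 'cloud'] (min_width=16, slack=3)
Line 5: ['sea', 'sound', 'on'] (min_width=12, slack=7)
Line 6: ['kitchen', 'umbrella'] (min_width=16, slack=3)
Line 7: ['letter', 'window'] (min_width=13, slack=6)
Line 8: ['guitar', 'morning'] (min_width=14, slack=5)
Line 9: ['capture', 'bed', 'as'] (min_width=14, slack=5)

Answer: capture bed as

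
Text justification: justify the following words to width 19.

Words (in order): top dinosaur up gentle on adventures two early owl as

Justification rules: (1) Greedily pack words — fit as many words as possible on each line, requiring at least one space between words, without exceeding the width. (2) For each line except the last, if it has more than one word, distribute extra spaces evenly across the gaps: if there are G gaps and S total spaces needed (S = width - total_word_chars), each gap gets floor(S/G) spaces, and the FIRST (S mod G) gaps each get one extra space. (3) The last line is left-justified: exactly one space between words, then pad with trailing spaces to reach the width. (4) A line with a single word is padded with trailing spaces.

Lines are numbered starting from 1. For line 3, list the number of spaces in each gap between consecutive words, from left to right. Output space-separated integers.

Line 1: ['top', 'dinosaur', 'up'] (min_width=15, slack=4)
Line 2: ['gentle', 'on'] (min_width=9, slack=10)
Line 3: ['adventures', 'two'] (min_width=14, slack=5)
Line 4: ['early', 'owl', 'as'] (min_width=12, slack=7)

Answer: 6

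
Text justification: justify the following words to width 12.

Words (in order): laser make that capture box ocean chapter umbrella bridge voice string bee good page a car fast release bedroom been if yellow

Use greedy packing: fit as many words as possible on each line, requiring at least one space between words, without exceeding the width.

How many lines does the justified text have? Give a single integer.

Answer: 12

Derivation:
Line 1: ['laser', 'make'] (min_width=10, slack=2)
Line 2: ['that', 'capture'] (min_width=12, slack=0)
Line 3: ['box', 'ocean'] (min_width=9, slack=3)
Line 4: ['chapter'] (min_width=7, slack=5)
Line 5: ['umbrella'] (min_width=8, slack=4)
Line 6: ['bridge', 'voice'] (min_width=12, slack=0)
Line 7: ['string', 'bee'] (min_width=10, slack=2)
Line 8: ['good', 'page', 'a'] (min_width=11, slack=1)
Line 9: ['car', 'fast'] (min_width=8, slack=4)
Line 10: ['release'] (min_width=7, slack=5)
Line 11: ['bedroom', 'been'] (min_width=12, slack=0)
Line 12: ['if', 'yellow'] (min_width=9, slack=3)
Total lines: 12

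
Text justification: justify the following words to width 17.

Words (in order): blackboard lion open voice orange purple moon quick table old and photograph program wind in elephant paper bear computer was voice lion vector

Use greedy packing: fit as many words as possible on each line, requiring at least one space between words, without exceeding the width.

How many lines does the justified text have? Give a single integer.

Answer: 9

Derivation:
Line 1: ['blackboard', 'lion'] (min_width=15, slack=2)
Line 2: ['open', 'voice', 'orange'] (min_width=17, slack=0)
Line 3: ['purple', 'moon', 'quick'] (min_width=17, slack=0)
Line 4: ['table', 'old', 'and'] (min_width=13, slack=4)
Line 5: ['photograph'] (min_width=10, slack=7)
Line 6: ['program', 'wind', 'in'] (min_width=15, slack=2)
Line 7: ['elephant', 'paper'] (min_width=14, slack=3)
Line 8: ['bear', 'computer', 'was'] (min_width=17, slack=0)
Line 9: ['voice', 'lion', 'vector'] (min_width=17, slack=0)
Total lines: 9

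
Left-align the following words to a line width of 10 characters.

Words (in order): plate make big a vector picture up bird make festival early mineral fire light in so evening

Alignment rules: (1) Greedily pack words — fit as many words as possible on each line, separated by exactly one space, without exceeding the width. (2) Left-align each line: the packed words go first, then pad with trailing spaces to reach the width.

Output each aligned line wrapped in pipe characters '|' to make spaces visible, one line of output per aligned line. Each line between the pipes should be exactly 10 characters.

Answer: |plate make|
|big a     |
|vector    |
|picture up|
|bird make |
|festival  |
|early     |
|mineral   |
|fire light|
|in so     |
|evening   |

Derivation:
Line 1: ['plate', 'make'] (min_width=10, slack=0)
Line 2: ['big', 'a'] (min_width=5, slack=5)
Line 3: ['vector'] (min_width=6, slack=4)
Line 4: ['picture', 'up'] (min_width=10, slack=0)
Line 5: ['bird', 'make'] (min_width=9, slack=1)
Line 6: ['festival'] (min_width=8, slack=2)
Line 7: ['early'] (min_width=5, slack=5)
Line 8: ['mineral'] (min_width=7, slack=3)
Line 9: ['fire', 'light'] (min_width=10, slack=0)
Line 10: ['in', 'so'] (min_width=5, slack=5)
Line 11: ['evening'] (min_width=7, slack=3)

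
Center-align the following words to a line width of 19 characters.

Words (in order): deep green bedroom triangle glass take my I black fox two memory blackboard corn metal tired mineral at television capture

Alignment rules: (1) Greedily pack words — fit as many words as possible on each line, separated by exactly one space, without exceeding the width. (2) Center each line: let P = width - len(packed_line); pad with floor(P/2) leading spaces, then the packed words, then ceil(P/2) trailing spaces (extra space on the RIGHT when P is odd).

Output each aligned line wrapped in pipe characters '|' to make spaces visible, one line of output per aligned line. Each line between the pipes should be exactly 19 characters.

Line 1: ['deep', 'green', 'bedroom'] (min_width=18, slack=1)
Line 2: ['triangle', 'glass', 'take'] (min_width=19, slack=0)
Line 3: ['my', 'I', 'black', 'fox', 'two'] (min_width=18, slack=1)
Line 4: ['memory', 'blackboard'] (min_width=17, slack=2)
Line 5: ['corn', 'metal', 'tired'] (min_width=16, slack=3)
Line 6: ['mineral', 'at'] (min_width=10, slack=9)
Line 7: ['television', 'capture'] (min_width=18, slack=1)

Answer: |deep green bedroom |
|triangle glass take|
|my I black fox two |
| memory blackboard |
| corn metal tired  |
|    mineral at     |
|television capture |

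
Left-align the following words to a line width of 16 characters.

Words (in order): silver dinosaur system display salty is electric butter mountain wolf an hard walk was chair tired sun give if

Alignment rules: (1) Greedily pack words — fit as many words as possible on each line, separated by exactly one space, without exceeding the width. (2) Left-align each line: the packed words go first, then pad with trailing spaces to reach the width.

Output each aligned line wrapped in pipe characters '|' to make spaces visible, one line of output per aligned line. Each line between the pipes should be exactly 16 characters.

Line 1: ['silver', 'dinosaur'] (min_width=15, slack=1)
Line 2: ['system', 'display'] (min_width=14, slack=2)
Line 3: ['salty', 'is'] (min_width=8, slack=8)
Line 4: ['electric', 'butter'] (min_width=15, slack=1)
Line 5: ['mountain', 'wolf', 'an'] (min_width=16, slack=0)
Line 6: ['hard', 'walk', 'was'] (min_width=13, slack=3)
Line 7: ['chair', 'tired', 'sun'] (min_width=15, slack=1)
Line 8: ['give', 'if'] (min_width=7, slack=9)

Answer: |silver dinosaur |
|system display  |
|salty is        |
|electric butter |
|mountain wolf an|
|hard walk was   |
|chair tired sun |
|give if         |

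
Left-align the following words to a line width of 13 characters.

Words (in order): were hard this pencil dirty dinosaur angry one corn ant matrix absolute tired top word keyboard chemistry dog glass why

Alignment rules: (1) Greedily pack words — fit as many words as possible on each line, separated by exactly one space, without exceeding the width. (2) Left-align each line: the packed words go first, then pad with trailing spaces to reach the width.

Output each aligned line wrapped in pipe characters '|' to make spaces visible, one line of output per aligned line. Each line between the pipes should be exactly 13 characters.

Line 1: ['were', 'hard'] (min_width=9, slack=4)
Line 2: ['this', 'pencil'] (min_width=11, slack=2)
Line 3: ['dirty'] (min_width=5, slack=8)
Line 4: ['dinosaur'] (min_width=8, slack=5)
Line 5: ['angry', 'one'] (min_width=9, slack=4)
Line 6: ['corn', 'ant'] (min_width=8, slack=5)
Line 7: ['matrix'] (min_width=6, slack=7)
Line 8: ['absolute'] (min_width=8, slack=5)
Line 9: ['tired', 'top'] (min_width=9, slack=4)
Line 10: ['word', 'keyboard'] (min_width=13, slack=0)
Line 11: ['chemistry', 'dog'] (min_width=13, slack=0)
Line 12: ['glass', 'why'] (min_width=9, slack=4)

Answer: |were hard    |
|this pencil  |
|dirty        |
|dinosaur     |
|angry one    |
|corn ant     |
|matrix       |
|absolute     |
|tired top    |
|word keyboard|
|chemistry dog|
|glass why    |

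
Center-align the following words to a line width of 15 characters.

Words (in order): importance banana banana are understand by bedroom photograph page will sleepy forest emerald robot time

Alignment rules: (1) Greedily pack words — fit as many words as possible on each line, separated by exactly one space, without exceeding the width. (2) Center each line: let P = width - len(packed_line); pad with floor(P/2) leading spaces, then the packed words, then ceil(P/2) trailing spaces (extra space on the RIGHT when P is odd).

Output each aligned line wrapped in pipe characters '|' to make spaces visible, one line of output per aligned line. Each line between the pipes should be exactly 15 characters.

Answer: |  importance   |
| banana banana |
|are understand |
|  by bedroom   |
|photograph page|
|  will sleepy  |
|forest emerald |
|  robot time   |

Derivation:
Line 1: ['importance'] (min_width=10, slack=5)
Line 2: ['banana', 'banana'] (min_width=13, slack=2)
Line 3: ['are', 'understand'] (min_width=14, slack=1)
Line 4: ['by', 'bedroom'] (min_width=10, slack=5)
Line 5: ['photograph', 'page'] (min_width=15, slack=0)
Line 6: ['will', 'sleepy'] (min_width=11, slack=4)
Line 7: ['forest', 'emerald'] (min_width=14, slack=1)
Line 8: ['robot', 'time'] (min_width=10, slack=5)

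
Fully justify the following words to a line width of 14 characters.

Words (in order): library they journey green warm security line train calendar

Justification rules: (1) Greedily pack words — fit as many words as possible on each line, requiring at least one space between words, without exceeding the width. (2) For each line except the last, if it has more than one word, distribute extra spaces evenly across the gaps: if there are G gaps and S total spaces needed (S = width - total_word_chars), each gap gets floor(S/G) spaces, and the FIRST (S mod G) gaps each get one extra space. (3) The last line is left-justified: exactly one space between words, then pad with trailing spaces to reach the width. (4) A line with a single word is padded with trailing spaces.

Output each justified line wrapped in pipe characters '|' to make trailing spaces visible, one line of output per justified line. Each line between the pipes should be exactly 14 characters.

Line 1: ['library', 'they'] (min_width=12, slack=2)
Line 2: ['journey', 'green'] (min_width=13, slack=1)
Line 3: ['warm', 'security'] (min_width=13, slack=1)
Line 4: ['line', 'train'] (min_width=10, slack=4)
Line 5: ['calendar'] (min_width=8, slack=6)

Answer: |library   they|
|journey  green|
|warm  security|
|line     train|
|calendar      |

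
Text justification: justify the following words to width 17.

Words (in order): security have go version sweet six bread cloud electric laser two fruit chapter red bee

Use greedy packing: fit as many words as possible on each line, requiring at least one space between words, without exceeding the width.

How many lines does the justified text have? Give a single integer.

Line 1: ['security', 'have', 'go'] (min_width=16, slack=1)
Line 2: ['version', 'sweet', 'six'] (min_width=17, slack=0)
Line 3: ['bread', 'cloud'] (min_width=11, slack=6)
Line 4: ['electric', 'laser'] (min_width=14, slack=3)
Line 5: ['two', 'fruit', 'chapter'] (min_width=17, slack=0)
Line 6: ['red', 'bee'] (min_width=7, slack=10)
Total lines: 6

Answer: 6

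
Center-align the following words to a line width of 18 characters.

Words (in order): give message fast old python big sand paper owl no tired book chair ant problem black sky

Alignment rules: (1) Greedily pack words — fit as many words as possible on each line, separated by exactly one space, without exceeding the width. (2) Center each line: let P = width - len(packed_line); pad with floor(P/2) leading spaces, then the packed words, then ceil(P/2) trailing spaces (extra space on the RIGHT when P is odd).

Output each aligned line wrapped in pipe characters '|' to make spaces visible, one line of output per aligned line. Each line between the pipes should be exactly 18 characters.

Answer: |give message fast |
|  old python big  |
|sand paper owl no |
| tired book chair |
|ant problem black |
|       sky        |

Derivation:
Line 1: ['give', 'message', 'fast'] (min_width=17, slack=1)
Line 2: ['old', 'python', 'big'] (min_width=14, slack=4)
Line 3: ['sand', 'paper', 'owl', 'no'] (min_width=17, slack=1)
Line 4: ['tired', 'book', 'chair'] (min_width=16, slack=2)
Line 5: ['ant', 'problem', 'black'] (min_width=17, slack=1)
Line 6: ['sky'] (min_width=3, slack=15)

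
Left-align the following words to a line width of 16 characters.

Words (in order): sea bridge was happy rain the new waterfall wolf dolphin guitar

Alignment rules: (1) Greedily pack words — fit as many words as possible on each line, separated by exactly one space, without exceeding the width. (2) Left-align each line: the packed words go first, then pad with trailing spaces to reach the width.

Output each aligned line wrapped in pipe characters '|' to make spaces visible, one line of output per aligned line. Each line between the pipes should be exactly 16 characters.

Answer: |sea bridge was  |
|happy rain the  |
|new waterfall   |
|wolf dolphin    |
|guitar          |

Derivation:
Line 1: ['sea', 'bridge', 'was'] (min_width=14, slack=2)
Line 2: ['happy', 'rain', 'the'] (min_width=14, slack=2)
Line 3: ['new', 'waterfall'] (min_width=13, slack=3)
Line 4: ['wolf', 'dolphin'] (min_width=12, slack=4)
Line 5: ['guitar'] (min_width=6, slack=10)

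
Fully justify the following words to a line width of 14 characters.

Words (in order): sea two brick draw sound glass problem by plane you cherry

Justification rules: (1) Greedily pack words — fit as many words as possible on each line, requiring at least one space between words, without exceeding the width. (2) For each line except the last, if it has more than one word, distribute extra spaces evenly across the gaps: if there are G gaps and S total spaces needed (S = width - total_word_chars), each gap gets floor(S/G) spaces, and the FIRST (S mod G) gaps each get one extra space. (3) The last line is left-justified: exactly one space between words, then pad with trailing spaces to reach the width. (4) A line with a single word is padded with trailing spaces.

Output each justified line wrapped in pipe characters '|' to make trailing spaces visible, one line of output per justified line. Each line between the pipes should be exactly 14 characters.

Answer: |sea  two brick|
|draw     sound|
|glass  problem|
|by  plane  you|
|cherry        |

Derivation:
Line 1: ['sea', 'two', 'brick'] (min_width=13, slack=1)
Line 2: ['draw', 'sound'] (min_width=10, slack=4)
Line 3: ['glass', 'problem'] (min_width=13, slack=1)
Line 4: ['by', 'plane', 'you'] (min_width=12, slack=2)
Line 5: ['cherry'] (min_width=6, slack=8)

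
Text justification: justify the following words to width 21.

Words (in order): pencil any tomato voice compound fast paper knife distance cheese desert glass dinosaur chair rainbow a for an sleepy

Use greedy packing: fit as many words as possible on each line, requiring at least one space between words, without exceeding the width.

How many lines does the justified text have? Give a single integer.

Answer: 7

Derivation:
Line 1: ['pencil', 'any', 'tomato'] (min_width=17, slack=4)
Line 2: ['voice', 'compound', 'fast'] (min_width=19, slack=2)
Line 3: ['paper', 'knife', 'distance'] (min_width=20, slack=1)
Line 4: ['cheese', 'desert', 'glass'] (min_width=19, slack=2)
Line 5: ['dinosaur', 'chair'] (min_width=14, slack=7)
Line 6: ['rainbow', 'a', 'for', 'an'] (min_width=16, slack=5)
Line 7: ['sleepy'] (min_width=6, slack=15)
Total lines: 7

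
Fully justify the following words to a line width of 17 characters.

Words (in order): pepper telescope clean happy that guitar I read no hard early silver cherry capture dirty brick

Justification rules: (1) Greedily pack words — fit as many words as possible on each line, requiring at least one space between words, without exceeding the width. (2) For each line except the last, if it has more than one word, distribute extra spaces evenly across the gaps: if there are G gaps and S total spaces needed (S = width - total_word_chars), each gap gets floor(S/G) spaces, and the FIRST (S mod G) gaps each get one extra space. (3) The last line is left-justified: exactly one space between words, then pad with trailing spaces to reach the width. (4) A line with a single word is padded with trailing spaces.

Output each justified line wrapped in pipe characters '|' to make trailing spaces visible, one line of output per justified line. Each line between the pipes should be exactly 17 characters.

Line 1: ['pepper', 'telescope'] (min_width=16, slack=1)
Line 2: ['clean', 'happy', 'that'] (min_width=16, slack=1)
Line 3: ['guitar', 'I', 'read', 'no'] (min_width=16, slack=1)
Line 4: ['hard', 'early', 'silver'] (min_width=17, slack=0)
Line 5: ['cherry', 'capture'] (min_width=14, slack=3)
Line 6: ['dirty', 'brick'] (min_width=11, slack=6)

Answer: |pepper  telescope|
|clean  happy that|
|guitar  I read no|
|hard early silver|
|cherry    capture|
|dirty brick      |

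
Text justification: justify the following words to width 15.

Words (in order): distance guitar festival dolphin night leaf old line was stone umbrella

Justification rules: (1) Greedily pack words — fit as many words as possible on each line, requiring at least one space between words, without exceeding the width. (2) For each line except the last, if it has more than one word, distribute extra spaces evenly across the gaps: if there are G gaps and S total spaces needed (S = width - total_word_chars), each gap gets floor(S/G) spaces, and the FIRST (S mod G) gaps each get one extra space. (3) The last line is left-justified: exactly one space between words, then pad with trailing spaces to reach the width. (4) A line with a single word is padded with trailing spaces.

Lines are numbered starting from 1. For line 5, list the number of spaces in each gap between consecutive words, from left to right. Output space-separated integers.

Answer: 7

Derivation:
Line 1: ['distance', 'guitar'] (min_width=15, slack=0)
Line 2: ['festival'] (min_width=8, slack=7)
Line 3: ['dolphin', 'night'] (min_width=13, slack=2)
Line 4: ['leaf', 'old', 'line'] (min_width=13, slack=2)
Line 5: ['was', 'stone'] (min_width=9, slack=6)
Line 6: ['umbrella'] (min_width=8, slack=7)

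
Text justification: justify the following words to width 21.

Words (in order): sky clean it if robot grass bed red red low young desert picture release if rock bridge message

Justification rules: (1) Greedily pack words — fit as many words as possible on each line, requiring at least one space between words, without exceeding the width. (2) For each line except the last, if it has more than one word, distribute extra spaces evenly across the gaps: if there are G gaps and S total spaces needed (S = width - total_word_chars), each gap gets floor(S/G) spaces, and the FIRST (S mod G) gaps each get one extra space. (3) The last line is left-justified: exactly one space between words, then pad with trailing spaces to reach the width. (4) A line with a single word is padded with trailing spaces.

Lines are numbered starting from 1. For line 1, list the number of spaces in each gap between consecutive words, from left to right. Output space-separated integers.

Line 1: ['sky', 'clean', 'it', 'if', 'robot'] (min_width=21, slack=0)
Line 2: ['grass', 'bed', 'red', 'red', 'low'] (min_width=21, slack=0)
Line 3: ['young', 'desert', 'picture'] (min_width=20, slack=1)
Line 4: ['release', 'if', 'rock'] (min_width=15, slack=6)
Line 5: ['bridge', 'message'] (min_width=14, slack=7)

Answer: 1 1 1 1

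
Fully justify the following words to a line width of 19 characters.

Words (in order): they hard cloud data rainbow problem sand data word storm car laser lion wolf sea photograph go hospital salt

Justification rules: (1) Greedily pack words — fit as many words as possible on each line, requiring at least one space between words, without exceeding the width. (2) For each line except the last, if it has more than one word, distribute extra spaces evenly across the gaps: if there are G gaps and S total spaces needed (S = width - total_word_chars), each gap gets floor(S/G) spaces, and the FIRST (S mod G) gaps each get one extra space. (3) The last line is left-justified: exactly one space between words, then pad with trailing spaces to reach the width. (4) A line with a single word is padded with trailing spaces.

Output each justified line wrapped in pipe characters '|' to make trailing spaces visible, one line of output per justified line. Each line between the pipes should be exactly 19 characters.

Answer: |they   hard   cloud|
|data        rainbow|
|problem  sand  data|
|word    storm   car|
|laser lion wolf sea|
|photograph       go|
|hospital salt      |

Derivation:
Line 1: ['they', 'hard', 'cloud'] (min_width=15, slack=4)
Line 2: ['data', 'rainbow'] (min_width=12, slack=7)
Line 3: ['problem', 'sand', 'data'] (min_width=17, slack=2)
Line 4: ['word', 'storm', 'car'] (min_width=14, slack=5)
Line 5: ['laser', 'lion', 'wolf', 'sea'] (min_width=19, slack=0)
Line 6: ['photograph', 'go'] (min_width=13, slack=6)
Line 7: ['hospital', 'salt'] (min_width=13, slack=6)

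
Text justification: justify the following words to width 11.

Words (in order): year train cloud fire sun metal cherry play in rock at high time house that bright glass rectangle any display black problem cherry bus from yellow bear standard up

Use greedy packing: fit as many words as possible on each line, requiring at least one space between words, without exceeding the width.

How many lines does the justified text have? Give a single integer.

Answer: 17

Derivation:
Line 1: ['year', 'train'] (min_width=10, slack=1)
Line 2: ['cloud', 'fire'] (min_width=10, slack=1)
Line 3: ['sun', 'metal'] (min_width=9, slack=2)
Line 4: ['cherry', 'play'] (min_width=11, slack=0)
Line 5: ['in', 'rock', 'at'] (min_width=10, slack=1)
Line 6: ['high', 'time'] (min_width=9, slack=2)
Line 7: ['house', 'that'] (min_width=10, slack=1)
Line 8: ['bright'] (min_width=6, slack=5)
Line 9: ['glass'] (min_width=5, slack=6)
Line 10: ['rectangle'] (min_width=9, slack=2)
Line 11: ['any', 'display'] (min_width=11, slack=0)
Line 12: ['black'] (min_width=5, slack=6)
Line 13: ['problem'] (min_width=7, slack=4)
Line 14: ['cherry', 'bus'] (min_width=10, slack=1)
Line 15: ['from', 'yellow'] (min_width=11, slack=0)
Line 16: ['bear'] (min_width=4, slack=7)
Line 17: ['standard', 'up'] (min_width=11, slack=0)
Total lines: 17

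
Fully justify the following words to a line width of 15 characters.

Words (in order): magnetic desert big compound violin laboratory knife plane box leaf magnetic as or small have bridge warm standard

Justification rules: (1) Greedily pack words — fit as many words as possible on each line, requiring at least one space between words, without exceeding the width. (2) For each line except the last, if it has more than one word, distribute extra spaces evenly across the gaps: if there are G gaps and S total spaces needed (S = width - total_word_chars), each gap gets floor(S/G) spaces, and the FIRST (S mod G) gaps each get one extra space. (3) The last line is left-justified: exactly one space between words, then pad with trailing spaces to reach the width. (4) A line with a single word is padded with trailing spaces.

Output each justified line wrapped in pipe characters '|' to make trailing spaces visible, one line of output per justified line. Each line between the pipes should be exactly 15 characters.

Answer: |magnetic desert|
|big    compound|
|violin         |
|laboratory     |
|knife plane box|
|leaf   magnetic|
|as   or   small|
|have     bridge|
|warm standard  |

Derivation:
Line 1: ['magnetic', 'desert'] (min_width=15, slack=0)
Line 2: ['big', 'compound'] (min_width=12, slack=3)
Line 3: ['violin'] (min_width=6, slack=9)
Line 4: ['laboratory'] (min_width=10, slack=5)
Line 5: ['knife', 'plane', 'box'] (min_width=15, slack=0)
Line 6: ['leaf', 'magnetic'] (min_width=13, slack=2)
Line 7: ['as', 'or', 'small'] (min_width=11, slack=4)
Line 8: ['have', 'bridge'] (min_width=11, slack=4)
Line 9: ['warm', 'standard'] (min_width=13, slack=2)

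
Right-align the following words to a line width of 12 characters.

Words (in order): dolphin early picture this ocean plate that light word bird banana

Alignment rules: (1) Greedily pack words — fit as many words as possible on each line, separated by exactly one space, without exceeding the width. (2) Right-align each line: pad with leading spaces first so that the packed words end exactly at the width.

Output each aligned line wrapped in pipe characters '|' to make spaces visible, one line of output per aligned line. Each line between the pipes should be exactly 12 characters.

Line 1: ['dolphin'] (min_width=7, slack=5)
Line 2: ['early'] (min_width=5, slack=7)
Line 3: ['picture', 'this'] (min_width=12, slack=0)
Line 4: ['ocean', 'plate'] (min_width=11, slack=1)
Line 5: ['that', 'light'] (min_width=10, slack=2)
Line 6: ['word', 'bird'] (min_width=9, slack=3)
Line 7: ['banana'] (min_width=6, slack=6)

Answer: |     dolphin|
|       early|
|picture this|
| ocean plate|
|  that light|
|   word bird|
|      banana|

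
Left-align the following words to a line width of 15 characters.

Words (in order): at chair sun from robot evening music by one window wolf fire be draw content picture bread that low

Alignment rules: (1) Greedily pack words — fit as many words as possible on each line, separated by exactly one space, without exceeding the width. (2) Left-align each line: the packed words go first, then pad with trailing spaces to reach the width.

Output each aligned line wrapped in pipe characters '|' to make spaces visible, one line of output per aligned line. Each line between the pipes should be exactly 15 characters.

Answer: |at chair sun   |
|from robot     |
|evening music  |
|by one window  |
|wolf fire be   |
|draw content   |
|picture bread  |
|that low       |

Derivation:
Line 1: ['at', 'chair', 'sun'] (min_width=12, slack=3)
Line 2: ['from', 'robot'] (min_width=10, slack=5)
Line 3: ['evening', 'music'] (min_width=13, slack=2)
Line 4: ['by', 'one', 'window'] (min_width=13, slack=2)
Line 5: ['wolf', 'fire', 'be'] (min_width=12, slack=3)
Line 6: ['draw', 'content'] (min_width=12, slack=3)
Line 7: ['picture', 'bread'] (min_width=13, slack=2)
Line 8: ['that', 'low'] (min_width=8, slack=7)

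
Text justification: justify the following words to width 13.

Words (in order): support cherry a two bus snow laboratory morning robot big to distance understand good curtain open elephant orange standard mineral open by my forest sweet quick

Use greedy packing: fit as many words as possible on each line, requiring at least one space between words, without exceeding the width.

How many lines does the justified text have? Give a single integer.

Line 1: ['support'] (min_width=7, slack=6)
Line 2: ['cherry', 'a', 'two'] (min_width=12, slack=1)
Line 3: ['bus', 'snow'] (min_width=8, slack=5)
Line 4: ['laboratory'] (min_width=10, slack=3)
Line 5: ['morning', 'robot'] (min_width=13, slack=0)
Line 6: ['big', 'to'] (min_width=6, slack=7)
Line 7: ['distance'] (min_width=8, slack=5)
Line 8: ['understand'] (min_width=10, slack=3)
Line 9: ['good', 'curtain'] (min_width=12, slack=1)
Line 10: ['open', 'elephant'] (min_width=13, slack=0)
Line 11: ['orange'] (min_width=6, slack=7)
Line 12: ['standard'] (min_width=8, slack=5)
Line 13: ['mineral', 'open'] (min_width=12, slack=1)
Line 14: ['by', 'my', 'forest'] (min_width=12, slack=1)
Line 15: ['sweet', 'quick'] (min_width=11, slack=2)
Total lines: 15

Answer: 15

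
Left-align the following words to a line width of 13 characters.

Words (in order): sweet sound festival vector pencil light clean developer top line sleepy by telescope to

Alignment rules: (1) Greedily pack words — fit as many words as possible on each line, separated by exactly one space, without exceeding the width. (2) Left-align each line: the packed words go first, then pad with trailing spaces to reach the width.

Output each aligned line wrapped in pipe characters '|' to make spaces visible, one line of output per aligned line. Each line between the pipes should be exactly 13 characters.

Line 1: ['sweet', 'sound'] (min_width=11, slack=2)
Line 2: ['festival'] (min_width=8, slack=5)
Line 3: ['vector', 'pencil'] (min_width=13, slack=0)
Line 4: ['light', 'clean'] (min_width=11, slack=2)
Line 5: ['developer', 'top'] (min_width=13, slack=0)
Line 6: ['line', 'sleepy'] (min_width=11, slack=2)
Line 7: ['by', 'telescope'] (min_width=12, slack=1)
Line 8: ['to'] (min_width=2, slack=11)

Answer: |sweet sound  |
|festival     |
|vector pencil|
|light clean  |
|developer top|
|line sleepy  |
|by telescope |
|to           |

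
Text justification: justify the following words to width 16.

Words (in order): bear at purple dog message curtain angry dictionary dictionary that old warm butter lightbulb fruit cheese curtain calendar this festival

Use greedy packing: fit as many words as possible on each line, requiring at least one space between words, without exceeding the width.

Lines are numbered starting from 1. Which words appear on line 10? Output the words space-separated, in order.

Answer: festival

Derivation:
Line 1: ['bear', 'at', 'purple'] (min_width=14, slack=2)
Line 2: ['dog', 'message'] (min_width=11, slack=5)
Line 3: ['curtain', 'angry'] (min_width=13, slack=3)
Line 4: ['dictionary'] (min_width=10, slack=6)
Line 5: ['dictionary', 'that'] (min_width=15, slack=1)
Line 6: ['old', 'warm', 'butter'] (min_width=15, slack=1)
Line 7: ['lightbulb', 'fruit'] (min_width=15, slack=1)
Line 8: ['cheese', 'curtain'] (min_width=14, slack=2)
Line 9: ['calendar', 'this'] (min_width=13, slack=3)
Line 10: ['festival'] (min_width=8, slack=8)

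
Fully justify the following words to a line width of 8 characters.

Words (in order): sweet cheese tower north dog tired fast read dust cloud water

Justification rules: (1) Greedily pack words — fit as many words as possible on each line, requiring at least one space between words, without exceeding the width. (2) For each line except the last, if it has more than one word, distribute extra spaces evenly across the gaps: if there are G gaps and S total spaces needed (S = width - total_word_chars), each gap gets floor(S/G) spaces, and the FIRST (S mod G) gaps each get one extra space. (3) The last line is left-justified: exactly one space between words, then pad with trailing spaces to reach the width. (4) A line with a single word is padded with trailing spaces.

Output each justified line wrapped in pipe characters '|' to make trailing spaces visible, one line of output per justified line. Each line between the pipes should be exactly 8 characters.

Line 1: ['sweet'] (min_width=5, slack=3)
Line 2: ['cheese'] (min_width=6, slack=2)
Line 3: ['tower'] (min_width=5, slack=3)
Line 4: ['north'] (min_width=5, slack=3)
Line 5: ['dog'] (min_width=3, slack=5)
Line 6: ['tired'] (min_width=5, slack=3)
Line 7: ['fast'] (min_width=4, slack=4)
Line 8: ['read'] (min_width=4, slack=4)
Line 9: ['dust'] (min_width=4, slack=4)
Line 10: ['cloud'] (min_width=5, slack=3)
Line 11: ['water'] (min_width=5, slack=3)

Answer: |sweet   |
|cheese  |
|tower   |
|north   |
|dog     |
|tired   |
|fast    |
|read    |
|dust    |
|cloud   |
|water   |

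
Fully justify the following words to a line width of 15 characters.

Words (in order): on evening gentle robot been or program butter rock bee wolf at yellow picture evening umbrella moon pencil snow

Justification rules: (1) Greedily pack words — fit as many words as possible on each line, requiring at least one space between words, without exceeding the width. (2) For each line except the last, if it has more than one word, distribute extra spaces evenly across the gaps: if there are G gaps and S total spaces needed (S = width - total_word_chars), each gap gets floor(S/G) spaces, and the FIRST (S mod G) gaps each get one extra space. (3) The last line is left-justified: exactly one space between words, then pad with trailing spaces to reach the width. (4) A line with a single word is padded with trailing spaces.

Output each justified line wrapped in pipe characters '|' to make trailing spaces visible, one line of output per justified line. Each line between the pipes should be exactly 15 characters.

Line 1: ['on', 'evening'] (min_width=10, slack=5)
Line 2: ['gentle', 'robot'] (min_width=12, slack=3)
Line 3: ['been', 'or', 'program'] (min_width=15, slack=0)
Line 4: ['butter', 'rock', 'bee'] (min_width=15, slack=0)
Line 5: ['wolf', 'at', 'yellow'] (min_width=14, slack=1)
Line 6: ['picture', 'evening'] (min_width=15, slack=0)
Line 7: ['umbrella', 'moon'] (min_width=13, slack=2)
Line 8: ['pencil', 'snow'] (min_width=11, slack=4)

Answer: |on      evening|
|gentle    robot|
|been or program|
|butter rock bee|
|wolf  at yellow|
|picture evening|
|umbrella   moon|
|pencil snow    |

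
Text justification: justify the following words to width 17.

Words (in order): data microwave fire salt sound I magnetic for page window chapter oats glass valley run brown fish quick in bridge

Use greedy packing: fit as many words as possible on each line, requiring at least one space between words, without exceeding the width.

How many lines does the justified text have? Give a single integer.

Line 1: ['data', 'microwave'] (min_width=14, slack=3)
Line 2: ['fire', 'salt', 'sound', 'I'] (min_width=17, slack=0)
Line 3: ['magnetic', 'for', 'page'] (min_width=17, slack=0)
Line 4: ['window', 'chapter'] (min_width=14, slack=3)
Line 5: ['oats', 'glass', 'valley'] (min_width=17, slack=0)
Line 6: ['run', 'brown', 'fish'] (min_width=14, slack=3)
Line 7: ['quick', 'in', 'bridge'] (min_width=15, slack=2)
Total lines: 7

Answer: 7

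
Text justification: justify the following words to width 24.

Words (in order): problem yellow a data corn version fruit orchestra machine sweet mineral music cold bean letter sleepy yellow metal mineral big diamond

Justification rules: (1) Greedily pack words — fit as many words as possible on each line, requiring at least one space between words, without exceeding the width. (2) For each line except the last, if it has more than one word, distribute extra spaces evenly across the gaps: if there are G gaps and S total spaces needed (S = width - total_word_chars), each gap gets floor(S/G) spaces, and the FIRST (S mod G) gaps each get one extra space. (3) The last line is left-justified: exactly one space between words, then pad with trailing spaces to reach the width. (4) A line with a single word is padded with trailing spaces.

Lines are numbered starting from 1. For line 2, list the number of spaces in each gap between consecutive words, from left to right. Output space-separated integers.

Answer: 4 4

Derivation:
Line 1: ['problem', 'yellow', 'a', 'data'] (min_width=21, slack=3)
Line 2: ['corn', 'version', 'fruit'] (min_width=18, slack=6)
Line 3: ['orchestra', 'machine', 'sweet'] (min_width=23, slack=1)
Line 4: ['mineral', 'music', 'cold', 'bean'] (min_width=23, slack=1)
Line 5: ['letter', 'sleepy', 'yellow'] (min_width=20, slack=4)
Line 6: ['metal', 'mineral', 'big'] (min_width=17, slack=7)
Line 7: ['diamond'] (min_width=7, slack=17)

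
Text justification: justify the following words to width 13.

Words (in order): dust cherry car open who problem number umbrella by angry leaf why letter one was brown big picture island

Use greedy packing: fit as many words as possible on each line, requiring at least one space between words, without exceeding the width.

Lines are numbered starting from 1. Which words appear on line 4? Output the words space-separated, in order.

Line 1: ['dust', 'cherry'] (min_width=11, slack=2)
Line 2: ['car', 'open', 'who'] (min_width=12, slack=1)
Line 3: ['problem'] (min_width=7, slack=6)
Line 4: ['number'] (min_width=6, slack=7)
Line 5: ['umbrella', 'by'] (min_width=11, slack=2)
Line 6: ['angry', 'leaf'] (min_width=10, slack=3)
Line 7: ['why', 'letter'] (min_width=10, slack=3)
Line 8: ['one', 'was', 'brown'] (min_width=13, slack=0)
Line 9: ['big', 'picture'] (min_width=11, slack=2)
Line 10: ['island'] (min_width=6, slack=7)

Answer: number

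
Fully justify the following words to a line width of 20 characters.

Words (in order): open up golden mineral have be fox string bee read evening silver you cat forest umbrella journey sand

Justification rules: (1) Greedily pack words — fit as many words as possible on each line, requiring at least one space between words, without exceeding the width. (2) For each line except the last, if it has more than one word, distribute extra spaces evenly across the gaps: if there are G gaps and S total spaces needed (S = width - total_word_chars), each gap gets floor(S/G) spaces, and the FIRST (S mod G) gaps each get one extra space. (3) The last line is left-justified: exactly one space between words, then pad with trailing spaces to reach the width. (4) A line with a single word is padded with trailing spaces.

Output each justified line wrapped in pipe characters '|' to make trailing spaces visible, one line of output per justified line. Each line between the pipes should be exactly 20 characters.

Line 1: ['open', 'up', 'golden'] (min_width=14, slack=6)
Line 2: ['mineral', 'have', 'be', 'fox'] (min_width=19, slack=1)
Line 3: ['string', 'bee', 'read'] (min_width=15, slack=5)
Line 4: ['evening', 'silver', 'you'] (min_width=18, slack=2)
Line 5: ['cat', 'forest', 'umbrella'] (min_width=19, slack=1)
Line 6: ['journey', 'sand'] (min_width=12, slack=8)

Answer: |open    up    golden|
|mineral  have be fox|
|string    bee   read|
|evening  silver  you|
|cat  forest umbrella|
|journey sand        |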